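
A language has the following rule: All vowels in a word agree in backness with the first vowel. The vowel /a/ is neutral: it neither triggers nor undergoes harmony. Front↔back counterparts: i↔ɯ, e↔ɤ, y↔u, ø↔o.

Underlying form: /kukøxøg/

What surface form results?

/ø/ harmonizes with /u/ ([+back]) → [o]
/ø/ harmonizes with /u/ ([+back]) → [o]

[kukoxog]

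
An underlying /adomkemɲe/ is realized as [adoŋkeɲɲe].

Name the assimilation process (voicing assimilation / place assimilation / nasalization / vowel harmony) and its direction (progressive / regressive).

place assimilation, regressive

/m/→[ŋ] /m/→[ɲ].
Each target copies a feature from the following segment, so the direction is regressive.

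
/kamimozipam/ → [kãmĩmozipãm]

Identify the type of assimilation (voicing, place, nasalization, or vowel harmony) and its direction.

nasalization, regressive

/a/→[ã] /i/→[ĩ] /a/→[ã].
Each target copies a feature from the following segment, so the direction is regressive.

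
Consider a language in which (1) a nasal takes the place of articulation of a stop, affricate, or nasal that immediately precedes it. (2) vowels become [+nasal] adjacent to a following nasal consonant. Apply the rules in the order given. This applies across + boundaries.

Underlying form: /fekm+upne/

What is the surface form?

[fekŋ+upme]

Rule 1: /m/ after /k/ (velar) → [ŋ]
Rule 1: /n/ after /p/ (labial) → [m]
After rule 1: fekŋ+upme
Rule 2: no segment meets the rule's conditions; no change.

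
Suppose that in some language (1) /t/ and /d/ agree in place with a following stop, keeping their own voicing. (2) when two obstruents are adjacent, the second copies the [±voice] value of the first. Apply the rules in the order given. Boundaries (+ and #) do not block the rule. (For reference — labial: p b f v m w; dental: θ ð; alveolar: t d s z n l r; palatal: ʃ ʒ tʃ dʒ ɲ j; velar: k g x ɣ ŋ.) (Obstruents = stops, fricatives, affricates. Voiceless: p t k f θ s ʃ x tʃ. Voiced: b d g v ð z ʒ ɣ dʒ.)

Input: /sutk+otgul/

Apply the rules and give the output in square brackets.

[sukk+okkul]

Rule 1: /t/ before /k/ (velar) → [k]
Rule 1: /t/ before /g/ (velar) → [k]
After rule 1: sukk+okgul
Rule 2: /g/ after /k/ (voiceless) → [k]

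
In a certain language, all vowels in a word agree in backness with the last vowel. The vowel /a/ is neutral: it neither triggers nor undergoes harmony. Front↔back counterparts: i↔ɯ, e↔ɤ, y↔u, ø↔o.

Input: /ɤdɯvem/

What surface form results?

/ɤ/ harmonizes with /e/ ([-back]) → [e]
/ɯ/ harmonizes with /e/ ([-back]) → [i]

[edivem]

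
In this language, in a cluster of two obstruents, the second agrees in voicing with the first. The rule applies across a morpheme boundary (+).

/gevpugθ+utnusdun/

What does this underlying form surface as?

/p/ after /v/ (voiced) → [b]
/θ/ after /g/ (voiced) → [ð]
/d/ after /s/ (voiceless) → [t]

[gevbugð+utnustun]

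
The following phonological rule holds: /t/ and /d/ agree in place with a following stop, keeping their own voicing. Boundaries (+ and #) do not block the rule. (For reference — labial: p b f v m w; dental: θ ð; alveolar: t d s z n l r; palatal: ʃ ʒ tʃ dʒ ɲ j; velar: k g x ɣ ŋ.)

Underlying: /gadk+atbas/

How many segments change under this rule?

2

/d/ before /k/ (velar) → [g]
/t/ before /b/ (labial) → [p]
2 segments change.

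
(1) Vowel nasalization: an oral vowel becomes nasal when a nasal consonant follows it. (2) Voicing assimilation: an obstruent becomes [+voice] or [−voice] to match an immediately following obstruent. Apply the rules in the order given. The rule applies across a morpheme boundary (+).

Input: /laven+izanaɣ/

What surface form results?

[lavẽn+izãnaɣ]

Rule 1: /e/ before nasal /n/ → [ẽ]
Rule 1: /a/ before nasal /n/ → [ã]
After rule 1: lavẽn+izãnaɣ
Rule 2: no segment meets the rule's conditions; no change.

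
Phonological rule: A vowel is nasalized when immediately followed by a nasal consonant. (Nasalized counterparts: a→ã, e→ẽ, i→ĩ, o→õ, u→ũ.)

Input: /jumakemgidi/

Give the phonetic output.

[jũmakẽmgidi]

/u/ before nasal /m/ → [ũ]
/e/ before nasal /m/ → [ẽ]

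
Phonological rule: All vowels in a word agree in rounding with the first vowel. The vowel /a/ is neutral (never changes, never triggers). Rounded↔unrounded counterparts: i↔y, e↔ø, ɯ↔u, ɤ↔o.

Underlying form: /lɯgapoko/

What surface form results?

[lɯgapɤkɤ]

/o/ harmonizes with /ɯ/ ([-round]) → [ɤ]
/o/ harmonizes with /ɯ/ ([-round]) → [ɤ]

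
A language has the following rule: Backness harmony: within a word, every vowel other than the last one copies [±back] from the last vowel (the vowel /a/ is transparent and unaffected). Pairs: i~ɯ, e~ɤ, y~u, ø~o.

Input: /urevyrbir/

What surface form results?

/u/ harmonizes with /i/ ([-back]) → [y]

[yrevyrbir]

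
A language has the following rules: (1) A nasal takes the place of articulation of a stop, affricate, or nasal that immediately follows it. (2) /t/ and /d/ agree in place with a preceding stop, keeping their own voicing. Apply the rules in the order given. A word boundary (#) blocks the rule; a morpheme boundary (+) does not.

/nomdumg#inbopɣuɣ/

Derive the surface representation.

Rule 1: /m/ before /d/ (alveolar) → [n]
Rule 1: /m/ before /g/ (velar) → [ŋ]
Rule 1: /n/ before /b/ (labial) → [m]
After rule 1: nonduŋg#imbopɣuɣ
Rule 2: no segment meets the rule's conditions; no change.

[nonduŋg#imbopɣuɣ]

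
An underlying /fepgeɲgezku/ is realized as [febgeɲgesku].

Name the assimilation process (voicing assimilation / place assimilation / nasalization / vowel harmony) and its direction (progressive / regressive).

/p/→[b] /z/→[s].
Each target copies a feature from the following segment, so the direction is regressive.

voicing assimilation, regressive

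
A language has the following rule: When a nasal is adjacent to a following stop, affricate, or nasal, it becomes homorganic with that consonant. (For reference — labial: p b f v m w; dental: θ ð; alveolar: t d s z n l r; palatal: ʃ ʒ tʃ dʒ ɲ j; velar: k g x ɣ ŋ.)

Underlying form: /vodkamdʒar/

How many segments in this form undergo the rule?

1

/m/ before /dʒ/ (palatal) → [ɲ]
1 segment changes.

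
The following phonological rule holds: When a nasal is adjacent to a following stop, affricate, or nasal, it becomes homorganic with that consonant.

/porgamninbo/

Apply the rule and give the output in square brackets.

[porgannimbo]

/m/ before /n/ (alveolar) → [n]
/n/ before /b/ (labial) → [m]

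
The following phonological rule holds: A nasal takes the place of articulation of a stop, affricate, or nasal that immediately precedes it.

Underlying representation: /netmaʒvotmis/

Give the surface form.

/m/ after /t/ (alveolar) → [n]
/m/ after /t/ (alveolar) → [n]

[netnaʒvotnis]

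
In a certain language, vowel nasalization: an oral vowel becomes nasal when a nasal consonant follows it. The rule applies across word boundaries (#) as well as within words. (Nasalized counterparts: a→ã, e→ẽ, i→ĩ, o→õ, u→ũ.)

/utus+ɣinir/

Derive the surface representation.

/i/ before nasal /n/ → [ĩ]

[utus+ɣĩnir]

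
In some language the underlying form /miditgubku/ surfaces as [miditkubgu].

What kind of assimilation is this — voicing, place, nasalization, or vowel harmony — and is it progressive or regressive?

voicing assimilation, progressive

/g/→[k] /k/→[g].
Each target copies a feature from the preceding segment, so the direction is progressive.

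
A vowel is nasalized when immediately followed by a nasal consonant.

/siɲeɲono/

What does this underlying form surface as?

/i/ before nasal /ɲ/ → [ĩ]
/e/ before nasal /ɲ/ → [ẽ]
/o/ before nasal /n/ → [õ]

[sĩɲẽɲõno]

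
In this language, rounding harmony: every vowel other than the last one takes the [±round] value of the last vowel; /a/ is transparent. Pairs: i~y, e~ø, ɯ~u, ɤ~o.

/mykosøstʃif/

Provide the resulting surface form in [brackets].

[mikɤsestʃif]

/y/ harmonizes with /i/ ([-round]) → [i]
/o/ harmonizes with /i/ ([-round]) → [ɤ]
/ø/ harmonizes with /i/ ([-round]) → [e]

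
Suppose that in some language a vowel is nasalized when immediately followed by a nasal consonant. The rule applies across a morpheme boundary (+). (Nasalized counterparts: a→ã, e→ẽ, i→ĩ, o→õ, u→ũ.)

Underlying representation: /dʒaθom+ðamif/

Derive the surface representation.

/o/ before nasal /m/ → [õ]
/a/ before nasal /m/ → [ã]

[dʒaθõm+ðãmif]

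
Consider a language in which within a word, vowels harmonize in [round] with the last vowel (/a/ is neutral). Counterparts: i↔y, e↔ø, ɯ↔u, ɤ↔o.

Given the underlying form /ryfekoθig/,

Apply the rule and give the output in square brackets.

/y/ harmonizes with /i/ ([-round]) → [i]
/o/ harmonizes with /i/ ([-round]) → [ɤ]

[rifekɤθig]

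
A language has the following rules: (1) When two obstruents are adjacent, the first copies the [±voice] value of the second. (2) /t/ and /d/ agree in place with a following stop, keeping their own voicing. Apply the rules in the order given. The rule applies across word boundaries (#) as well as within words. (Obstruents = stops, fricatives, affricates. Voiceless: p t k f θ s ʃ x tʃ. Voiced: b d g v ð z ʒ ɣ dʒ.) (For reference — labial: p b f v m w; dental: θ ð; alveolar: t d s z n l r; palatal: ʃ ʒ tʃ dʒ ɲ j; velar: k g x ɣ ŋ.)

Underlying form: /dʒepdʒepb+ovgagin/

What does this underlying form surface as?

[dʒebdʒebb+ovgagin]

Rule 1: /p/ before /dʒ/ (voiced) → [b]
Rule 1: /p/ before /b/ (voiced) → [b]
After rule 1: dʒebdʒebb+ovgagin
Rule 2: no segment meets the rule's conditions; no change.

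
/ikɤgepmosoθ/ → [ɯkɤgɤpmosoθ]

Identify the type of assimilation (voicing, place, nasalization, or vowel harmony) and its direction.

/i/→[ɯ] /e/→[ɤ].
Vowels agree with the last vowel, so the harmony is regressive.

vowel harmony, regressive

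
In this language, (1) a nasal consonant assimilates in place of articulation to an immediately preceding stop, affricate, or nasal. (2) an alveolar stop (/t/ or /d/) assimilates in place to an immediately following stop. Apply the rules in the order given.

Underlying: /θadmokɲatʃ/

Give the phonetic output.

[θadnokŋatʃ]

Rule 1: /m/ after /d/ (alveolar) → [n]
Rule 1: /ɲ/ after /k/ (velar) → [ŋ]
After rule 1: θadnokŋatʃ
Rule 2: no segment meets the rule's conditions; no change.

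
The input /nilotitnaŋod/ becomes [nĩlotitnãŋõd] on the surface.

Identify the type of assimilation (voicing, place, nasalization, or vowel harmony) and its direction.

nasalization, progressive

/i/→[ĩ] /a/→[ã] /o/→[õ].
Each target copies a feature from the preceding segment, so the direction is progressive.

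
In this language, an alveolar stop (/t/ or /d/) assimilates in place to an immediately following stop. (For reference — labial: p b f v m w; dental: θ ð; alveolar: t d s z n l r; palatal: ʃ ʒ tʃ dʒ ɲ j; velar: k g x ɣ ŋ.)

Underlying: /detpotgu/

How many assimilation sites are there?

/t/ before /p/ (labial) → [p]
/t/ before /g/ (velar) → [k]
2 segments change.

2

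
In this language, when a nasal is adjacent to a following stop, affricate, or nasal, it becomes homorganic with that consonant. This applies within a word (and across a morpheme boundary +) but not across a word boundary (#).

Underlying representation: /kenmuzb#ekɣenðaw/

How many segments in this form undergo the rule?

1

/n/ before /m/ (labial) → [m]
1 segment changes.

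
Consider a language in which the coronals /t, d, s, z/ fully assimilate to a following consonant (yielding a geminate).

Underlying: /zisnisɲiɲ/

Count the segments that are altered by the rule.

/s/ before /n/ → [n] (total assimilation)
/s/ before /ɲ/ → [ɲ] (total assimilation)
2 segments change.

2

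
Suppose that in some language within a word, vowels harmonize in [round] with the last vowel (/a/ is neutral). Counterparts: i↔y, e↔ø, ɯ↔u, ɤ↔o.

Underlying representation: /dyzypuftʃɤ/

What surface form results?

/y/ harmonizes with /ɤ/ ([-round]) → [i]
/y/ harmonizes with /ɤ/ ([-round]) → [i]
/u/ harmonizes with /ɤ/ ([-round]) → [ɯ]

[dizipɯftʃɤ]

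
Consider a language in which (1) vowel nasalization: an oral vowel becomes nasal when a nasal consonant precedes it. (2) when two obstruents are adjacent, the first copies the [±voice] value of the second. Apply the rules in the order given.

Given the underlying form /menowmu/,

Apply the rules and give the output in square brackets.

Rule 1: /e/ after nasal /m/ → [ẽ]
Rule 1: /o/ after nasal /n/ → [õ]
Rule 1: /u/ after nasal /m/ → [ũ]
After rule 1: mẽnõwmũ
Rule 2: no segment meets the rule's conditions; no change.

[mẽnõwmũ]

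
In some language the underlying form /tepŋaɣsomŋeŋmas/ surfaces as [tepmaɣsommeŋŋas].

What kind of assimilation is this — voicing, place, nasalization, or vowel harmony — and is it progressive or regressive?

/ŋ/→[m] /ŋ/→[m] /m/→[ŋ].
Each target copies a feature from the preceding segment, so the direction is progressive.

place assimilation, progressive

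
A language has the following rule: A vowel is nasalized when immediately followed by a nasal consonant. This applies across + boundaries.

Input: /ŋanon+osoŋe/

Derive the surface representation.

/a/ before nasal /n/ → [ã]
/o/ before nasal /n/ → [õ]
/o/ before nasal /ŋ/ → [õ]

[ŋãnõn+osõŋe]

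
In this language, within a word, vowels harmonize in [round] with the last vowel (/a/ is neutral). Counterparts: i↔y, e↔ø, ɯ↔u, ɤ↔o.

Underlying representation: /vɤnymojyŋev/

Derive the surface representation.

/y/ harmonizes with /e/ ([-round]) → [i]
/o/ harmonizes with /e/ ([-round]) → [ɤ]
/y/ harmonizes with /e/ ([-round]) → [i]

[vɤnimɤjiŋev]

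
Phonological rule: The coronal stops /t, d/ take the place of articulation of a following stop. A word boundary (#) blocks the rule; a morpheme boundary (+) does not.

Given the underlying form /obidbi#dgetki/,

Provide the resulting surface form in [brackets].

[obibbi#ggekki]

/d/ before /b/ (labial) → [b]
/d/ before /g/ (velar) → [g]
/t/ before /k/ (velar) → [k]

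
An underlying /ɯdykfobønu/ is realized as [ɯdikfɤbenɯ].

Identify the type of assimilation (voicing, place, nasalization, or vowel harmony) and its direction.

vowel harmony, progressive

/y/→[i] /o/→[ɤ] /ø/→[e] /u/→[ɯ].
Vowels agree with the first vowel, so the harmony is progressive.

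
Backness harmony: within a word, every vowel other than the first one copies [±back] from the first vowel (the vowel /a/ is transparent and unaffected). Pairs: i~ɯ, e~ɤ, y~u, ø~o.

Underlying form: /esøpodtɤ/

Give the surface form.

[esøpødte]

/o/ harmonizes with /e/ ([-back]) → [ø]
/ɤ/ harmonizes with /e/ ([-back]) → [e]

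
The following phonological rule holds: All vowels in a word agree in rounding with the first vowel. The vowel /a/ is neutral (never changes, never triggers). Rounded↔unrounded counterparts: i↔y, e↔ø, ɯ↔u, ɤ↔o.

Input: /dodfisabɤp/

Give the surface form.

[dodfysabop]

/i/ harmonizes with /o/ ([+round]) → [y]
/ɤ/ harmonizes with /o/ ([+round]) → [o]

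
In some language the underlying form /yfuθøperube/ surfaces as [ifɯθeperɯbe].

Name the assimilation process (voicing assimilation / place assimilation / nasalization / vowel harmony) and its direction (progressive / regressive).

/y/→[i] /u/→[ɯ] /ø/→[e] /u/→[ɯ].
Vowels agree with the last vowel, so the harmony is regressive.

vowel harmony, regressive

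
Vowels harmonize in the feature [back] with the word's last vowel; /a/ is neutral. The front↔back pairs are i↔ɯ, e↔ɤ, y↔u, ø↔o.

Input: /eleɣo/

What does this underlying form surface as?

/e/ harmonizes with /o/ ([+back]) → [ɤ]
/e/ harmonizes with /o/ ([+back]) → [ɤ]

[ɤlɤɣo]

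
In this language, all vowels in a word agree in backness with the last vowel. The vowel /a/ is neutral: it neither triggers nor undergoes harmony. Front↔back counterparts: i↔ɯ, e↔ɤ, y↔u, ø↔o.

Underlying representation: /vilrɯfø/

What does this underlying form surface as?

/ɯ/ harmonizes with /ø/ ([-back]) → [i]

[vilrifø]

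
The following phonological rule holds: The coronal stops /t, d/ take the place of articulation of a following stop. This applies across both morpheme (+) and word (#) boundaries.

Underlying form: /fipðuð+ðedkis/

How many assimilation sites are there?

1

/d/ before /k/ (velar) → [g]
1 segment changes.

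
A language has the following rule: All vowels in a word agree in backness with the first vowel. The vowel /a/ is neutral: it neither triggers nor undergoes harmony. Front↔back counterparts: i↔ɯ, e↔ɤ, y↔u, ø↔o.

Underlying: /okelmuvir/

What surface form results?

/e/ harmonizes with /o/ ([+back]) → [ɤ]
/i/ harmonizes with /o/ ([+back]) → [ɯ]

[okɤlmuvɯr]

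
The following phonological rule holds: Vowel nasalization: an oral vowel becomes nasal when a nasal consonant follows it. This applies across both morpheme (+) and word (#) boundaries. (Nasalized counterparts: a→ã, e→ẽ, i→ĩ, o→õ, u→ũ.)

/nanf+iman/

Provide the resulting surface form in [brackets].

/a/ before nasal /n/ → [ã]
/i/ before nasal /m/ → [ĩ]
/a/ before nasal /n/ → [ã]

[nãnf+ĩmãn]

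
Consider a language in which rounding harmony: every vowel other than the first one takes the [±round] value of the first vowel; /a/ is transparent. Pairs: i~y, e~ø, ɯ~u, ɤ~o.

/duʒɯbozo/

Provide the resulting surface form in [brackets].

/ɯ/ harmonizes with /u/ ([+round]) → [u]

[duʒubozo]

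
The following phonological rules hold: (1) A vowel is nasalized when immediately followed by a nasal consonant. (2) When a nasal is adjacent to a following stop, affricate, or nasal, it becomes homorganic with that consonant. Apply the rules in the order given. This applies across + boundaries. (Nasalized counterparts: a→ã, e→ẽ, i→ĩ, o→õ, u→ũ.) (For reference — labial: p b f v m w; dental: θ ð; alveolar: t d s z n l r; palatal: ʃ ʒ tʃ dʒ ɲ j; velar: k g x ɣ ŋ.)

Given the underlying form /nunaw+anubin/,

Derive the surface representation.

[nũnaw+ãnubĩn]

Rule 1: /u/ before nasal /n/ → [ũ]
Rule 1: /a/ before nasal /n/ → [ã]
Rule 1: /i/ before nasal /n/ → [ĩ]
After rule 1: nũnaw+ãnubĩn
Rule 2: no segment meets the rule's conditions; no change.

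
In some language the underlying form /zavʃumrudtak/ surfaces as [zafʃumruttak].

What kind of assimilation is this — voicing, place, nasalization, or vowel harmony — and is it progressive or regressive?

voicing assimilation, regressive

/v/→[f] /d/→[t].
Each target copies a feature from the following segment, so the direction is regressive.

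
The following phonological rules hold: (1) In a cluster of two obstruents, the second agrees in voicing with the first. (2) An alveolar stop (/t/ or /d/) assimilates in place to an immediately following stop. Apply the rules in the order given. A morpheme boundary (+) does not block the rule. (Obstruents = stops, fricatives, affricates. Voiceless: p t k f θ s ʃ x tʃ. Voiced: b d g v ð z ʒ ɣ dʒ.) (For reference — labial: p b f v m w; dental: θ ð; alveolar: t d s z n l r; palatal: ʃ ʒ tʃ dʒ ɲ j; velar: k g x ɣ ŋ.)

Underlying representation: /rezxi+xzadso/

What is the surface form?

[rezɣi+xsadzo]

Rule 1: /x/ after /z/ (voiced) → [ɣ]
Rule 1: /z/ after /x/ (voiceless) → [s]
Rule 1: /s/ after /d/ (voiced) → [z]
After rule 1: rezɣi+xsadzo
Rule 2: no segment meets the rule's conditions; no change.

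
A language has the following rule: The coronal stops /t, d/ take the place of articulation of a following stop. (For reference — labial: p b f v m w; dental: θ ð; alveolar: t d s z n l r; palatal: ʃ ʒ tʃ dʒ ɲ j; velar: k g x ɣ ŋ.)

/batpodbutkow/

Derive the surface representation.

/t/ before /p/ (labial) → [p]
/d/ before /b/ (labial) → [b]
/t/ before /k/ (velar) → [k]

[bappobbukkow]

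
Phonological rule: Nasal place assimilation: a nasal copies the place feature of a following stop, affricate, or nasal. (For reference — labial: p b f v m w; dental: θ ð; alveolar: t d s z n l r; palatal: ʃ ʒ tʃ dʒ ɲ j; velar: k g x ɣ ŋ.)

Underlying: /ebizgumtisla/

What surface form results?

[ebizguntisla]

/m/ before /t/ (alveolar) → [n]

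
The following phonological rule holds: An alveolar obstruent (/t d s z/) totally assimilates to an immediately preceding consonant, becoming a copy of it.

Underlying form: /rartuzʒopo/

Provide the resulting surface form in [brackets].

[rarruzʒopo]

/t/ after /r/ → [r] (total assimilation)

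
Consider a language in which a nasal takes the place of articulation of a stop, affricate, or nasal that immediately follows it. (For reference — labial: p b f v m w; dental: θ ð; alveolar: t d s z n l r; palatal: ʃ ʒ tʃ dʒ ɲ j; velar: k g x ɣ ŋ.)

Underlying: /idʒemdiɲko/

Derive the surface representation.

[idʒendiŋko]

/m/ before /d/ (alveolar) → [n]
/ɲ/ before /k/ (velar) → [ŋ]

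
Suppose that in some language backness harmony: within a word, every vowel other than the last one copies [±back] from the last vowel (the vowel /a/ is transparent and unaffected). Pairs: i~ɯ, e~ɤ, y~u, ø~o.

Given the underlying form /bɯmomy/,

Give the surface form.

/ɯ/ harmonizes with /y/ ([-back]) → [i]
/o/ harmonizes with /y/ ([-back]) → [ø]

[bimømy]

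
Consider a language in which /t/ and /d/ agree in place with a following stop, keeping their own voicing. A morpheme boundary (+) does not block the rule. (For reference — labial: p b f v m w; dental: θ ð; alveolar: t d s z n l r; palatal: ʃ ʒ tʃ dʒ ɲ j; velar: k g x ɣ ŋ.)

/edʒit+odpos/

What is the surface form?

/d/ before /p/ (labial) → [b]

[edʒit+obpos]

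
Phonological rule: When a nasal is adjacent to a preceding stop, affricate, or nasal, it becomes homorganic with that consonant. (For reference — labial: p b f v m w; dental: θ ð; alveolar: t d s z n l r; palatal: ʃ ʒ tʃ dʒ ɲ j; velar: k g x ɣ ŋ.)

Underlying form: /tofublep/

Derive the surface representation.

[tofublep]

no segment meets the rule's conditions; no change.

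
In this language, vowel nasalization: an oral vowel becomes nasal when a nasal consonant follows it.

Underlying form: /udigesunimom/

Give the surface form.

[udigesũnĩmõm]

/u/ before nasal /n/ → [ũ]
/i/ before nasal /m/ → [ĩ]
/o/ before nasal /m/ → [õ]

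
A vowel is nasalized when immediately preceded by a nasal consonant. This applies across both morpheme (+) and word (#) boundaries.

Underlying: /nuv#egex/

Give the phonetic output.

[nũv#egex]

/u/ after nasal /n/ → [ũ]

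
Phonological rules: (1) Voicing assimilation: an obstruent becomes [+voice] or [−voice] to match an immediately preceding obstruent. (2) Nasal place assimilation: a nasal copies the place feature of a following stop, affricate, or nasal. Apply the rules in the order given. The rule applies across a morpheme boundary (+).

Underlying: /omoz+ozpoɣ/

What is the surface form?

[omoz+ozboɣ]

Rule 1: /p/ after /z/ (voiced) → [b]
After rule 1: omoz+ozboɣ
Rule 2: no segment meets the rule's conditions; no change.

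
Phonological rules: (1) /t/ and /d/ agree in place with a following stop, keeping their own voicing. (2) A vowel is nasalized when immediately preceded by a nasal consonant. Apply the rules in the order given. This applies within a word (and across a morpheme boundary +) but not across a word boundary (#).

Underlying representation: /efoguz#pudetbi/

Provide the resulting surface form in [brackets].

[efoguz#pudepbi]

Rule 1: /t/ before /b/ (labial) → [p]
After rule 1: efoguz#pudepbi
Rule 2: no segment meets the rule's conditions; no change.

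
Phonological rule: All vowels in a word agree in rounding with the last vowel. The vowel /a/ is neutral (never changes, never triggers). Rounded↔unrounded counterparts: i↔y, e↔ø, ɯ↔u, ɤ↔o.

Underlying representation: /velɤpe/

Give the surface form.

no segment meets the rule's conditions; no change.

[velɤpe]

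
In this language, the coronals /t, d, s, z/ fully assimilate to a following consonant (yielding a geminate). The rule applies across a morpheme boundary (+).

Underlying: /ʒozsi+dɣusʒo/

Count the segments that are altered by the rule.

3

/z/ before /s/ → [s] (total assimilation)
/d/ before /ɣ/ → [ɣ] (total assimilation)
/s/ before /ʒ/ → [ʒ] (total assimilation)
3 segments change.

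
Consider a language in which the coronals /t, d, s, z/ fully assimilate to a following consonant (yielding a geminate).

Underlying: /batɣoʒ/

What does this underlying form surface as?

/t/ before /ɣ/ → [ɣ] (total assimilation)

[baɣɣoʒ]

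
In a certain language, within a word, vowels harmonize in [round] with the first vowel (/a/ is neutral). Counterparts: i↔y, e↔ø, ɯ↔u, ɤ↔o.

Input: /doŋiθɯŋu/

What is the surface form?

[doŋyθuŋu]

/i/ harmonizes with /o/ ([+round]) → [y]
/ɯ/ harmonizes with /o/ ([+round]) → [u]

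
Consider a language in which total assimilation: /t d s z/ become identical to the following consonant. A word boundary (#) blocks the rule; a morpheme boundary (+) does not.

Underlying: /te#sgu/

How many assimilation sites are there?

/s/ before /g/ → [g] (total assimilation)
1 segment changes.

1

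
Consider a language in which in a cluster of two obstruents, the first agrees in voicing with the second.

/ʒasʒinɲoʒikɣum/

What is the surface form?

/s/ before /ʒ/ (voiced) → [z]
/k/ before /ɣ/ (voiced) → [g]

[ʒazʒinɲoʒigɣum]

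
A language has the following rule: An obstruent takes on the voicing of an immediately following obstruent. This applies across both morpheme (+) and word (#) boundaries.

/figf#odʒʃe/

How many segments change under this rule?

/g/ before /f/ (voiceless) → [k]
/dʒ/ before /ʃ/ (voiceless) → [tʃ]
2 segments change.

2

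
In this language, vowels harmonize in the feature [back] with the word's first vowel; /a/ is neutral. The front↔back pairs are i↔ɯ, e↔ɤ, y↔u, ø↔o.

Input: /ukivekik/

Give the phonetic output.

[ukɯvɤkɯk]

/i/ harmonizes with /u/ ([+back]) → [ɯ]
/e/ harmonizes with /u/ ([+back]) → [ɤ]
/i/ harmonizes with /u/ ([+back]) → [ɯ]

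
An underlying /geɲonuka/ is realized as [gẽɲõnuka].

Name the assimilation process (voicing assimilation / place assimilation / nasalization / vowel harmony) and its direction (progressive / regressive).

nasalization, regressive

/e/→[ẽ] /o/→[õ].
Each target copies a feature from the following segment, so the direction is regressive.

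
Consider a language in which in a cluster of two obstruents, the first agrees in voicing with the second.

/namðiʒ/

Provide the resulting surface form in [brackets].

[namðiʒ]

no segment meets the rule's conditions; no change.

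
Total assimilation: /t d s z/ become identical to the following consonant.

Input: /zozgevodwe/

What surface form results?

/z/ before /g/ → [g] (total assimilation)
/d/ before /w/ → [w] (total assimilation)

[zoggevowwe]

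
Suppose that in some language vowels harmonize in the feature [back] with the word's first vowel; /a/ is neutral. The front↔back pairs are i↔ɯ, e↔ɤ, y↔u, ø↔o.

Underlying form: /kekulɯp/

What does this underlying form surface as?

/u/ harmonizes with /e/ ([-back]) → [y]
/ɯ/ harmonizes with /e/ ([-back]) → [i]

[kekylip]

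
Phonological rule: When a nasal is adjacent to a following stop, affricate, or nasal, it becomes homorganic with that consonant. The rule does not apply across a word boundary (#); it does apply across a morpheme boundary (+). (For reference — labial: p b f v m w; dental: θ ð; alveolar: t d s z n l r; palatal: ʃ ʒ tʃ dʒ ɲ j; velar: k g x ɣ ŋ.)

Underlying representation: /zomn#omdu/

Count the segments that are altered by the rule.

/m/ before /n/ (alveolar) → [n]
/m/ before /d/ (alveolar) → [n]
2 segments change.

2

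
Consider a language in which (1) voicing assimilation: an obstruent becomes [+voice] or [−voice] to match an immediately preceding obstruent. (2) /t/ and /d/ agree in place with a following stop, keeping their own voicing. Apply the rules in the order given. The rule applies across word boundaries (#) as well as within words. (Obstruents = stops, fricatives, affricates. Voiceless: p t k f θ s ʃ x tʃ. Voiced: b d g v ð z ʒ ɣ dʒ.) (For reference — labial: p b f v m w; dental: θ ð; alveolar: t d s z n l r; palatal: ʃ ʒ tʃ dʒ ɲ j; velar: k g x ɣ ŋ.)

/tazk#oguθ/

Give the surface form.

[tazg#oguθ]

Rule 1: /k/ after /z/ (voiced) → [g]
After rule 1: tazg#oguθ
Rule 2: no segment meets the rule's conditions; no change.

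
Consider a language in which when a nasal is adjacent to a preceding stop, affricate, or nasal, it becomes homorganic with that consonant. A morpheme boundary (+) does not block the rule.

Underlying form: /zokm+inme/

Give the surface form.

[zokŋ+inne]

/m/ after /k/ (velar) → [ŋ]
/m/ after /n/ (alveolar) → [n]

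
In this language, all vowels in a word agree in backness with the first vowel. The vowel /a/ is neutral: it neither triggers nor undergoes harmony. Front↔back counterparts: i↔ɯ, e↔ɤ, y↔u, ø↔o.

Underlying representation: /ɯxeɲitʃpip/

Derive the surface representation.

/e/ harmonizes with /ɯ/ ([+back]) → [ɤ]
/i/ harmonizes with /ɯ/ ([+back]) → [ɯ]
/i/ harmonizes with /ɯ/ ([+back]) → [ɯ]

[ɯxɤɲɯtʃpɯp]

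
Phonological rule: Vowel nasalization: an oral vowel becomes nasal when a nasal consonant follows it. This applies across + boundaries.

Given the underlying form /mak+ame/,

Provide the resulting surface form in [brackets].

[mak+ãme]

/a/ before nasal /m/ → [ã]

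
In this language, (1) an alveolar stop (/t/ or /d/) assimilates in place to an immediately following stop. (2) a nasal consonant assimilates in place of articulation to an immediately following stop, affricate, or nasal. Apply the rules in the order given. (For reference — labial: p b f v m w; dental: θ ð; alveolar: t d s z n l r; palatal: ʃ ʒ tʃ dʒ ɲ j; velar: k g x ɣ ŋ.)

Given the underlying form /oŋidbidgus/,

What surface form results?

[oŋibbiggus]

Rule 1: /d/ before /b/ (labial) → [b]
Rule 1: /d/ before /g/ (velar) → [g]
After rule 1: oŋibbiggus
Rule 2: no segment meets the rule's conditions; no change.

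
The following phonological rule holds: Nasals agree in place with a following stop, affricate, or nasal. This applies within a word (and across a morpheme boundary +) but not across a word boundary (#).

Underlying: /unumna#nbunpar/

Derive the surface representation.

[ununna#mbumpar]

/m/ before /n/ (alveolar) → [n]
/n/ before /b/ (labial) → [m]
/n/ before /p/ (labial) → [m]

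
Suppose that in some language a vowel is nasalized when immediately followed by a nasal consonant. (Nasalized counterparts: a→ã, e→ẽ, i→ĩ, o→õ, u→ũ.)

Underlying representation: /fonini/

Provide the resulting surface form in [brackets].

[fõnĩni]

/o/ before nasal /n/ → [õ]
/i/ before nasal /n/ → [ĩ]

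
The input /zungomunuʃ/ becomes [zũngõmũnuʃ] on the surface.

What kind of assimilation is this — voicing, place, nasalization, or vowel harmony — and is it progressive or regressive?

/u/→[ũ] /o/→[õ] /u/→[ũ].
Each target copies a feature from the following segment, so the direction is regressive.

nasalization, regressive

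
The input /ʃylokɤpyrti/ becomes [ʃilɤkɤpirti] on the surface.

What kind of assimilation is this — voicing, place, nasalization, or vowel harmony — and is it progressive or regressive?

/y/→[i] /o/→[ɤ] /y/→[i].
Vowels agree with the last vowel, so the harmony is regressive.

vowel harmony, regressive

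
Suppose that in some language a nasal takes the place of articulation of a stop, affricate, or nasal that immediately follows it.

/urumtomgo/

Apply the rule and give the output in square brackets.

/m/ before /t/ (alveolar) → [n]
/m/ before /g/ (velar) → [ŋ]

[uruntoŋgo]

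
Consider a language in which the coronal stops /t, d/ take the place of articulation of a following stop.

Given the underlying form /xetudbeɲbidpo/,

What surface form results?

/d/ before /b/ (labial) → [b]
/d/ before /p/ (labial) → [b]

[xetubbeɲbibpo]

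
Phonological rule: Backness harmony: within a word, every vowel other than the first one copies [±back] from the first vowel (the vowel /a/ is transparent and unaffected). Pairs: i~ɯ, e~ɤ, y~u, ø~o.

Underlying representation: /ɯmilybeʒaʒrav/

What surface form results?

[ɯmɯlubɤʒaʒrav]

/i/ harmonizes with /ɯ/ ([+back]) → [ɯ]
/y/ harmonizes with /ɯ/ ([+back]) → [u]
/e/ harmonizes with /ɯ/ ([+back]) → [ɤ]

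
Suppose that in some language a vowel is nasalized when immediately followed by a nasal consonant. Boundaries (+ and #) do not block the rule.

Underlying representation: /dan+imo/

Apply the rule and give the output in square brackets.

[dãn+ĩmo]

/a/ before nasal /n/ → [ã]
/i/ before nasal /m/ → [ĩ]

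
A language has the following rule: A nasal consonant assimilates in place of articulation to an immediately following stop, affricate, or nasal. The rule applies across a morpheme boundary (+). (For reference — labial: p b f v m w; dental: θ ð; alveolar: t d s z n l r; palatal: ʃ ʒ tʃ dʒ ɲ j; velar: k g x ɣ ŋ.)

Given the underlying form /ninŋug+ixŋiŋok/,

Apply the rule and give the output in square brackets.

[niŋŋug+ixŋiŋok]

/n/ before /ŋ/ (velar) → [ŋ]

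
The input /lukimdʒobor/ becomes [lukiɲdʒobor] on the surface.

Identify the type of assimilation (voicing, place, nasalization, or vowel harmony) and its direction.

place assimilation, regressive

/m/→[ɲ].
Each target copies a feature from the following segment, so the direction is regressive.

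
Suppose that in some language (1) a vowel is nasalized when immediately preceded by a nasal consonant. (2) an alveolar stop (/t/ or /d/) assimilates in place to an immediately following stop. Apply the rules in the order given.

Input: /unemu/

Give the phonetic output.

[unẽmũ]

Rule 1: /e/ after nasal /n/ → [ẽ]
Rule 1: /u/ after nasal /m/ → [ũ]
After rule 1: unẽmũ
Rule 2: no segment meets the rule's conditions; no change.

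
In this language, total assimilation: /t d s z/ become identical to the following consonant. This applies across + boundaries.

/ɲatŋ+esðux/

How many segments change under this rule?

2

/t/ before /ŋ/ → [ŋ] (total assimilation)
/s/ before /ð/ → [ð] (total assimilation)
2 segments change.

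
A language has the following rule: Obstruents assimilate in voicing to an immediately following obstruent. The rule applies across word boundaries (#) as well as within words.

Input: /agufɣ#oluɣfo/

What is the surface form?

/f/ before /ɣ/ (voiced) → [v]
/ɣ/ before /f/ (voiceless) → [x]

[aguvɣ#oluxfo]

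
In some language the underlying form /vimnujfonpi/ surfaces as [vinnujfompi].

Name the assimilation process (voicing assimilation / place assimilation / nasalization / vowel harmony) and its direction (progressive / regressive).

/m/→[n] /n/→[m].
Each target copies a feature from the following segment, so the direction is regressive.

place assimilation, regressive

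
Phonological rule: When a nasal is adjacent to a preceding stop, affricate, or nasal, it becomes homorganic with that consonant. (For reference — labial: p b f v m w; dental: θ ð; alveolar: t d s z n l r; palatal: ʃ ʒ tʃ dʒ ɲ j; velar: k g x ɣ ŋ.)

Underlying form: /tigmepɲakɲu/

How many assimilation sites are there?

/m/ after /g/ (velar) → [ŋ]
/ɲ/ after /p/ (labial) → [m]
/ɲ/ after /k/ (velar) → [ŋ]
3 segments change.

3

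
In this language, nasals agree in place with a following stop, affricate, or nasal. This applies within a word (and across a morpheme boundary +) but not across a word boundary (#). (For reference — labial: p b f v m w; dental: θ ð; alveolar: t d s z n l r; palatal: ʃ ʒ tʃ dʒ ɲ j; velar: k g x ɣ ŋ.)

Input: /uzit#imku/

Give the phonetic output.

[uzit#iŋku]

/m/ before /k/ (velar) → [ŋ]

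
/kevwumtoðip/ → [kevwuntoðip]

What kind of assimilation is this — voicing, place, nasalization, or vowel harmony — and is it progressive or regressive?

place assimilation, regressive

/m/→[n].
Each target copies a feature from the following segment, so the direction is regressive.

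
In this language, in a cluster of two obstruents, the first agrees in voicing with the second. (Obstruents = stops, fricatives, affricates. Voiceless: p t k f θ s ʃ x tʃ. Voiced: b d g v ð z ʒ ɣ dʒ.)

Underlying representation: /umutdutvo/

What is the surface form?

[umuddudvo]

/t/ before /d/ (voiced) → [d]
/t/ before /v/ (voiced) → [d]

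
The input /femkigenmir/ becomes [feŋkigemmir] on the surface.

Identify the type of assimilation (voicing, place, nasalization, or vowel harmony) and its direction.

place assimilation, regressive

/m/→[ŋ] /n/→[m].
Each target copies a feature from the following segment, so the direction is regressive.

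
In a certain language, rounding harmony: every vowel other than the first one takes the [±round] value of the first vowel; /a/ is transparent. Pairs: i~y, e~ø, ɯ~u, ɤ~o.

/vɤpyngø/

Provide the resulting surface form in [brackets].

[vɤpinge]

/y/ harmonizes with /ɤ/ ([-round]) → [i]
/ø/ harmonizes with /ɤ/ ([-round]) → [e]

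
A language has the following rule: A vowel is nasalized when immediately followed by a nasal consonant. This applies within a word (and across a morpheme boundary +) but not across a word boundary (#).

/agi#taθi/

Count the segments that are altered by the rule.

No segment meets the rule's conditions.

0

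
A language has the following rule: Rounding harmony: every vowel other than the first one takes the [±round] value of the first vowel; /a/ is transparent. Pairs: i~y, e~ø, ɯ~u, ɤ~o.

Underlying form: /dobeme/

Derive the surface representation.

/e/ harmonizes with /o/ ([+round]) → [ø]
/e/ harmonizes with /o/ ([+round]) → [ø]

[dobømø]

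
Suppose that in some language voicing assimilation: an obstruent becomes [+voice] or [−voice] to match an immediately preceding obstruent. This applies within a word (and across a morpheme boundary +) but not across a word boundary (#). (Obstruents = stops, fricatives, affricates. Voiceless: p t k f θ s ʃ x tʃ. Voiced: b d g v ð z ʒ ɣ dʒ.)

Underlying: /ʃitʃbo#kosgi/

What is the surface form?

/b/ after /tʃ/ (voiceless) → [p]
/g/ after /s/ (voiceless) → [k]

[ʃitʃpo#koski]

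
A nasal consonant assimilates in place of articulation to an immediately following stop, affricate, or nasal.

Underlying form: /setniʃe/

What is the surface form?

no segment meets the rule's conditions; no change.

[setniʃe]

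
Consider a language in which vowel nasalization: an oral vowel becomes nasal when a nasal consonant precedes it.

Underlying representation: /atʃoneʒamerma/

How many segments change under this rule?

/e/ after nasal /n/ → [ẽ]
/e/ after nasal /m/ → [ẽ]
/a/ after nasal /m/ → [ã]
3 segments change.

3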